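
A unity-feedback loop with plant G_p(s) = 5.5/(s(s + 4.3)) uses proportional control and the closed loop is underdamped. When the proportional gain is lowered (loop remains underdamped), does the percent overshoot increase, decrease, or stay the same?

ζ = 4.3/(2√(5.5K_p)) rises as K_p falls; higher damping means less overshoot.

decrease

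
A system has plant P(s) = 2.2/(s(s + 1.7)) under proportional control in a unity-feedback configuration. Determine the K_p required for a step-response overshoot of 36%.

From %OS = 100·exp(−πζ/√(1−ζ²)) = 36%, ζ = −ln(0.36)/√(π²+ln²(0.36)) = 0.3093.
Characteristic equation s² + 1.7s + 2.2K_p = 0 gives ζ = 1.7/(2√(2.2K_p)).
Setting ζ = 0.3093: √(2.2K_p) = 1.7/(2·0.3093) = 2.749, so K_p = 7.554/2.2 = 3.43.

K_p = 3.43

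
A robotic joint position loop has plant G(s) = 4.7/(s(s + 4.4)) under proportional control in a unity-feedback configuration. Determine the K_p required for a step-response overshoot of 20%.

From %OS = 100·exp(−πζ/√(1−ζ²)) = 20%, ζ = −ln(0.2)/√(π²+ln²(0.2)) = 0.4559.
Characteristic equation s² + 4.4s + 4.7K_p = 0 gives ζ = 4.4/(2√(4.7K_p)).
Setting ζ = 0.4559: √(4.7K_p) = 4.4/(2·0.4559) = 4.825, so K_p = 23.28/4.7 = 4.95.

K_p = 4.95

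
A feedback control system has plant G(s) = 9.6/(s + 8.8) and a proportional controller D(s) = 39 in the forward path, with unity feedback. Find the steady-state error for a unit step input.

0.023

The loop is type 0. Static position error constant K_pos = D(0)·G(0) = 39·1.091 = 42.55.
Steady-state error to a unit step: e_ss = 1/(1+K_pos) = 1/43.55 = 0.023.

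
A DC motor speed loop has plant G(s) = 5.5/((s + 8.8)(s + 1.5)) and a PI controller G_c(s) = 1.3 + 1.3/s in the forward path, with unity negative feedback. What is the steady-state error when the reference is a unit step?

0

The open loop G_c(s)G(s) has a pole at the origin (type 1), so the static position error constant is infinite and e_ss = 1/(1+∞) = 0.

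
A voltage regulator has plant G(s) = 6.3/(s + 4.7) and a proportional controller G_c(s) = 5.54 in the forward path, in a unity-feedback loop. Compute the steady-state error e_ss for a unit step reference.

The loop is type 0. Static position error constant K_pos = G_c(0)·G(0) = 5.54·1.34 = 7.426.
Steady-state error to a unit step: e_ss = 1/(1+K_pos) = 1/8.426 = 0.119.

0.119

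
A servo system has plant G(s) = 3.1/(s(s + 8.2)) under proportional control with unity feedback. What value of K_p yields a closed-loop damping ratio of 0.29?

K_p = 64.5

Closed-loop characteristic equation: s² + 8.2s + K_p·3.1 = 0.
So ω_n = √(3.1K_p) and 2ζω_n = 8.2, giving ζ = 8.2/(2√(3.1K_p)).
Setting ζ = 0.29: √(3.1K_p) = 8.2/(2·0.29) = 14.14, so K_p = 199.9/3.1 = 64.5.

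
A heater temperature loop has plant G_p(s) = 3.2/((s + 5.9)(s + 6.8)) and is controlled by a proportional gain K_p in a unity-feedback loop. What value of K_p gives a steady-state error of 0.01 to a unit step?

Steady-state error for a unit step on this type-0 loop is 1/(1 + K_p·G_p(0)).
G_p(0) = 0.07976. Require 1/(1 + K_p·0.07976) = 0.01, so 1 + 0.07976·K_p = 100.
K_p = (100 − 1)/0.07976 = 1240.

K_p = 1240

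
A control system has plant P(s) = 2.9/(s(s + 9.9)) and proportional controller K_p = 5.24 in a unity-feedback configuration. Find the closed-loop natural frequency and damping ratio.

The closed-loop denominator is s(s+9.9) + 5.24·2.9 = s² + 9.9s + 15.2.
Matching s² + 2ζω_n s + ω_n²: ω_n = √15.2 = 3.898 rad/s and 2ζω_n = 9.9, so ζ = 9.9/(2·3.898) = 1.27.

ω_n = 3.9 rad/s, ζ = 1.27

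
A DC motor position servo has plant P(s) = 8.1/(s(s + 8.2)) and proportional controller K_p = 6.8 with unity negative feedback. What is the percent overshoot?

12.5%

Closed-loop characteristic equation: s² + 8.2s + 55.08 = 0, so ω_n = 7.422 rad/s and ζ = 8.2/(2·7.422) = 0.5524.
%OS = 100·exp(−πζ/√(1−ζ²)) = 100·exp(−π·0.5524/√0.6948) = 12.5%.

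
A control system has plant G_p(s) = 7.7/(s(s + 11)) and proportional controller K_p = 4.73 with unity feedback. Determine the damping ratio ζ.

ζ = 0.911

1 + K_p·G_p(s) = 0 gives s² + 11s + 36.42 = 0.
Matching s² + 2ζω_n s + ω_n²: ω_n = √36.42 = 6.035 rad/s and 2ζω_n = 11, so ζ = 11/(2·6.035) = 0.911.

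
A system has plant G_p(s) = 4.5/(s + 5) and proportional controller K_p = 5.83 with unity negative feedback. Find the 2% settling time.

Closed-loop transfer function: T(s) = K_p·G_p(s)/(1 + K_p·G_p(s)) = 26.23/(s + 5 + 26.23) = 26.23/(s + 31.23).
Time constant τ = 1/31.23 = 0.03202 s, so the 2% settling time is about 4τ = 0.128 s.

T_s ≈ 0.128 s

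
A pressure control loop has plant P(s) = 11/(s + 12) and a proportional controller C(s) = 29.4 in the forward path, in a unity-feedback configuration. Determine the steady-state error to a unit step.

0.0358

The loop is type 0. Static position error constant K_pos = C(0)·P(0) = 29.4·0.9167 = 26.95.
Steady-state error to a unit step: e_ss = 1/(1+K_pos) = 1/27.95 = 0.0358.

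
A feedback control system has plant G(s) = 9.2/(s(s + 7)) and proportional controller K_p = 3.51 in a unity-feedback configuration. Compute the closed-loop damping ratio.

The closed-loop denominator is s(s+7) + 3.51·9.2 = s² + 7s + 32.29.
Matching s² + 2ζω_n s + ω_n²: ω_n = √32.29 = 5.683 rad/s and 2ζω_n = 7, so ζ = 7/(2·5.683) = 0.616.

ζ = 0.616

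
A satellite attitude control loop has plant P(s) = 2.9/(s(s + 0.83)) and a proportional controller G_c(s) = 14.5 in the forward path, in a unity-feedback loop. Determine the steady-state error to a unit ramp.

The loop has one pole at the origin (type 1). Velocity error constant K_v = lim_{s→0} s·G_c(s)P(s) = 14.5·2.9/0.83 = 50.66.
Steady-state error to a unit ramp: e_ss = 1/K_v = 0.0197.

0.0197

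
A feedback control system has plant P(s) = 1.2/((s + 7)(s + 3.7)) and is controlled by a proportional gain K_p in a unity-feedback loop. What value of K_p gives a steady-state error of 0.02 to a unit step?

For a type-0 loop with proportional control, e_ss = 1/(1 + K_p·P(0)).
P(0) = 0.04633. Require 1/(1 + K_p·0.04633) = 0.02, so 1 + 0.04633·K_p = 50.
K_p = (50 − 1)/0.04633 = 1060.

K_p = 1060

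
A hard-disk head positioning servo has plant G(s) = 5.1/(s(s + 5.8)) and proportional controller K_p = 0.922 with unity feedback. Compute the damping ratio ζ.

With unity feedback the closed-loop characteristic equation is s² + 5.8s + 0.922·5.1 = s² + 5.8s + 4.702 = 0.
Matching s² + 2ζω_n s + ω_n²: ω_n = √4.702 = 2.168 rad/s and 2ζω_n = 5.8, so ζ = 5.8/(2·2.168) = 1.34.

ζ = 1.34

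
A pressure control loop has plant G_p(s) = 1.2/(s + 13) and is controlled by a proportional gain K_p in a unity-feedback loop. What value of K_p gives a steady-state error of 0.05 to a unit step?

K_p = 206

Steady-state error for a unit step on this type-0 loop is 1/(1 + K_p·G_p(0)).
G_p(0) = 0.09231. Require 1/(1 + K_p·0.09231) = 0.05, so 1 + 0.09231·K_p = 20.
K_p = (20 − 1)/0.09231 = 206.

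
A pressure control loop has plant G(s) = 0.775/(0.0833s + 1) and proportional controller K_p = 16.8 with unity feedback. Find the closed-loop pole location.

Closed loop: T(s) = K_p·G/(1+K_p·G) = 13.02/(0.0833s + 1 + 13.02), with pole at s = −(1 + 13.02)/0.0833 = −168.3.

s = -168.3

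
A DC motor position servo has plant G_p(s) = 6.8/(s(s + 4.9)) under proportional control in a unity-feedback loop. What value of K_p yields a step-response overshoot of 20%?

K_p = 4.25

From %OS = 100·exp(−πζ/√(1−ζ²)) = 20%, ζ = −ln(0.2)/√(π²+ln²(0.2)) = 0.4559.
Characteristic equation s² + 4.9s + 6.8K_p = 0 gives ζ = 4.9/(2√(6.8K_p)).
Setting ζ = 0.4559: √(6.8K_p) = 4.9/(2·0.4559) = 5.373, so K_p = 28.87/6.8 = 4.25.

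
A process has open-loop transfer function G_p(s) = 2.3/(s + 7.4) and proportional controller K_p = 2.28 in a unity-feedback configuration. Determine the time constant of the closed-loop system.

Closed-loop transfer function: T(s) = K_p·G_p(s)/(1 + K_p·G_p(s)) = 5.244/(s + 7.4 + 5.244) = 5.244/(s + 12.64).
Time constant τ = 1/12.64 = 0.0791 s.

τ = 0.0791 s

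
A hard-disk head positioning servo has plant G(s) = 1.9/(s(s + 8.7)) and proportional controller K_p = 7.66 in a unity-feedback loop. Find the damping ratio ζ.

ζ = 1.14

The closed-loop denominator is s(s+8.7) + 7.66·1.9 = s² + 8.7s + 14.55.
Matching s² + 2ζω_n s + ω_n²: ω_n = √14.55 = 3.815 rad/s and 2ζω_n = 8.7, so ζ = 8.7/(2·3.815) = 1.14.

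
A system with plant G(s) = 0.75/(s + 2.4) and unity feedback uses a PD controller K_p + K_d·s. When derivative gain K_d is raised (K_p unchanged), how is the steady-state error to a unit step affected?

K_d affects only the transient (the s-coefficient); the DC loop gain, and hence e_ss, depends only on K_p.

unchanged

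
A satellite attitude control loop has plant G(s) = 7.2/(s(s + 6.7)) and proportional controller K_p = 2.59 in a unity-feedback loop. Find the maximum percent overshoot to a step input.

2.1%

The closed-loop denominator s² + 6.7s + 18.65 gives ω_n = √18.65 = 4.318 and ζ = 6.7/(2ω_n) = 0.7758.
%OS = 100·exp(−πζ/√(1−ζ²)) = 100·exp(−π·0.7758/√0.3982) = 2.1%.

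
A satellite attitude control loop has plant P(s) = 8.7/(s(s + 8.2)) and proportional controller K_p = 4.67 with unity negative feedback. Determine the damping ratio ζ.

With unity feedback the closed-loop characteristic equation is s² + 8.2s + 4.67·8.7 = s² + 8.2s + 40.63 = 0.
Matching s² + 2ζω_n s + ω_n²: ω_n = √40.63 = 6.374 rad/s and 2ζω_n = 8.2, so ζ = 8.2/(2·6.374) = 0.643.

ζ = 0.643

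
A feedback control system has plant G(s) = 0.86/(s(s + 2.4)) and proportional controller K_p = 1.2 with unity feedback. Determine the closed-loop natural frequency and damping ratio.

ω_n = 1.02 rad/s, ζ = 1.18

With unity feedback the closed-loop characteristic equation is s² + 2.4s + 1.2·0.86 = s² + 2.4s + 1.032 = 0.
So ω_n² = 1.032 ⇒ ω_n = 1.016 rad/s, and ζ = 2.4/(2ω_n) = 1.18.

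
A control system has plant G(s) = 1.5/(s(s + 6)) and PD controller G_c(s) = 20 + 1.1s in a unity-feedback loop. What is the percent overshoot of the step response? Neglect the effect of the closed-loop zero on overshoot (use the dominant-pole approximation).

Forward path: (20 + 1.1s)·1.5/(s(s+6)). The closed-loop characteristic equation is s² + (6 + 1.5·1.1)s + 1.5·20 = 0.
That is s² + 7.65s + 30 = 0, so ω_n = 5.477 rad/s and ζ = 7.65/(2·5.477) = 0.6983.
%OS = 100·exp(−πζ/√(1−ζ²)) = 4.66%.

4.66%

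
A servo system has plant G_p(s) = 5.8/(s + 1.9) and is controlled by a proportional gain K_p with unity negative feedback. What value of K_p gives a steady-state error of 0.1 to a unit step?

Steady-state error for a unit step on this type-0 loop is 1/(1 + K_p·G_p(0)).
G_p(0) = 3.053. Require 1/(1 + K_p·3.053) = 0.1, so 1 + 3.053·K_p = 10.
K_p = (10 − 1)/3.053 = 2.95.

K_p = 2.95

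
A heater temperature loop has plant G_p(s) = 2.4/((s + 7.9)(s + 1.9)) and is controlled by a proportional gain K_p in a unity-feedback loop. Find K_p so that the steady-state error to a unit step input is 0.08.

K_p = 71.9

Steady-state error for a unit step on this type-0 loop is 1/(1 + K_p·G_p(0)).
G_p(0) = 0.1599. Require 1/(1 + K_p·0.1599) = 0.08, so 1 + 0.1599·K_p = 12.5.
K_p = (12.5 − 1)/0.1599 = 71.9.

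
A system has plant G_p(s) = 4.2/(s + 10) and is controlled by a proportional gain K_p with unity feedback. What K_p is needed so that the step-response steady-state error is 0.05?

K_p = 45.2

The loop is type 0, so e_ss(step) = 1/(1 + K_pos) with K_pos = K_p·G_p(0).
G_p(0) = 0.42. Require 1/(1 + K_p·0.42) = 0.05, so 1 + 0.42·K_p = 20.
K_p = (20 − 1)/0.42 = 45.2.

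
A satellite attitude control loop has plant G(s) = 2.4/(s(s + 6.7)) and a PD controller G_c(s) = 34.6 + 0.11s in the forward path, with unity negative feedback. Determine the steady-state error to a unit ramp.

0.0807

The loop has one pole at the origin (type 1). Velocity error constant K_v = lim_{s→0} s·G_c(s)G(s) = 34.6·2.4/6.7 = 12.39.
Steady-state error to a unit ramp: e_ss = 1/K_v = 0.0807.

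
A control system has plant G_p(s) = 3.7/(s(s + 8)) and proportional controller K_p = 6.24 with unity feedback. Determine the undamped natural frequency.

ω_n = 4.8 rad/s

1 + K_p·G_p(s) = 0 gives s² + 8s + 23.09 = 0.
So ω_n² = 23.09 ⇒ ω_n = 4.805 rad/s, and ζ = 8/(2ω_n) = 0.832.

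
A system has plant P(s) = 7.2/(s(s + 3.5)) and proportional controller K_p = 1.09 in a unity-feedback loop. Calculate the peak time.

From 1 + K_pP(s) = 0: s² + 3.5s + 7.848 = 0 ⇒ ω_n = 2.801, ζ = 0.6247.
Damped frequency ω_d = ω_n√(1−ζ²) = 2.188 rad/s, so peak time T_p = π/ω_d = 1.44 s.

T_p = 1.44 s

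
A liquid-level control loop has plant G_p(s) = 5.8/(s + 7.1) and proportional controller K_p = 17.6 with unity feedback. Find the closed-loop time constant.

Closed-loop transfer function: T(s) = K_p·G_p(s)/(1 + K_p·G_p(s)) = 102.1/(s + 7.1 + 102.1) = 102.1/(s + 109.2).
Time constant τ = 1/109.2 = 0.00916 s.

τ = 0.00916 s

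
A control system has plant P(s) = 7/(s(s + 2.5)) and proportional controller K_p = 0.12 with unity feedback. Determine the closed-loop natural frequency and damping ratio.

ω_n = 0.917 rad/s, ζ = 1.36

1 + K_p·P(s) = 0 gives s² + 2.5s + 0.84 = 0.
Matching s² + 2ζω_n s + ω_n²: ω_n = √0.84 = 0.9165 rad/s and 2ζω_n = 2.5, so ζ = 2.5/(2·0.9165) = 1.36.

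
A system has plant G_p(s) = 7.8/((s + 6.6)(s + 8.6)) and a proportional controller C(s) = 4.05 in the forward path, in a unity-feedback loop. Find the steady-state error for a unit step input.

The loop is type 0. Static position error constant K_pos = C(0)·G_p(0) = 4.05·0.1374 = 0.5566.
Steady-state error to a unit step: e_ss = 1/(1+K_pos) = 1/1.557 = 0.642.

0.642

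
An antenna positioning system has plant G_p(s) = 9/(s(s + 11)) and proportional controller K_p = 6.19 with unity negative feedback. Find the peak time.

Closed-loop characteristic equation: s² + 11s + 55.71 = 0, so ω_n = 7.464 rad/s and ζ = 11/(2·7.464) = 0.7369.
Damped frequency ω_d = ω_n√(1−ζ²) = 5.046 rad/s, so peak time T_p = π/ω_d = 0.623 s.

T_p = 0.623 s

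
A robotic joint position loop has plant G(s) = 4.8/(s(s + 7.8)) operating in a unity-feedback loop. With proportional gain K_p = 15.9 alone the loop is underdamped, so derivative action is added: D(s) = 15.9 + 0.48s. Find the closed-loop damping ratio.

ζ = 0.578

Forward path: (15.9 + 0.48s)·4.8/(s(s+7.8)). The closed-loop characteristic equation is s² + (7.8 + 4.8·0.48)s + 4.8·15.9 = 0.
That is s² + 10.1s + 76.32 = 0, so ω_n = 8.736 rad/s and ζ = 10.1/(2·8.736) = 0.5783.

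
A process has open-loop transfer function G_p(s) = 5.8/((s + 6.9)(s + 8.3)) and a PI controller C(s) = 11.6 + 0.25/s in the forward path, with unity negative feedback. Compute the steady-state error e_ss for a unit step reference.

The open loop C(s)G_p(s) has a pole at the origin (type 1), so the static position error constant is infinite and e_ss = 1/(1+∞) = 0.

0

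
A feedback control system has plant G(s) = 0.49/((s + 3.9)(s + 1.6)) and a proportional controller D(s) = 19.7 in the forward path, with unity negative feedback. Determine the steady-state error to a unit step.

The loop is type 0. Static position error constant K_pos = D(0)·G(0) = 19.7·0.07853 = 1.547.
Steady-state error to a unit step: e_ss = 1/(1+K_pos) = 1/2.547 = 0.393.

0.393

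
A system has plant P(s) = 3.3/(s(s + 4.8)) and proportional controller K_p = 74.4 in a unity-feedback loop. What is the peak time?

T_p = 0.203 s

From 1 + K_pP(s) = 0: s² + 4.8s + 245.5 = 0 ⇒ ω_n = 15.67, ζ = 0.1532.
Damped frequency ω_d = ω_n√(1−ζ²) = 15.48 rad/s, so peak time T_p = π/ω_d = 0.203 s.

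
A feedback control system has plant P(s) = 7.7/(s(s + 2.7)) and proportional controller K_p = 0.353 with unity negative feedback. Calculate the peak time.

T_p = 3.32 s

From 1 + K_pP(s) = 0: s² + 2.7s + 2.718 = 0 ⇒ ω_n = 1.649, ζ = 0.8188.
Damped frequency ω_d = ω_n√(1−ζ²) = 0.9464 rad/s, so peak time T_p = π/ω_d = 3.32 s.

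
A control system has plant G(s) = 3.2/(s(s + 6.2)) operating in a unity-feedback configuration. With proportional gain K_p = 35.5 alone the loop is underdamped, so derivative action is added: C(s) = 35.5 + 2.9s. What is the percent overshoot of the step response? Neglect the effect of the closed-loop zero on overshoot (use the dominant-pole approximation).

3.62%

Forward path: (35.5 + 2.9s)·3.2/(s(s+6.2)). The closed-loop characteristic equation is s² + (6.2 + 3.2·2.9)s + 3.2·35.5 = 0.
That is s² + 15.48s + 113.6 = 0, so ω_n = 10.66 rad/s and ζ = 15.48/(2·10.66) = 0.7262.
%OS = 100·exp(−πζ/√(1−ζ²)) = 3.62%.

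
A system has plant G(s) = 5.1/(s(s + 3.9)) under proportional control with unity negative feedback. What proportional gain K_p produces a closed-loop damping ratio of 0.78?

Closed-loop characteristic equation: s² + 3.9s + K_p·5.1 = 0.
So ω_n = √(5.1K_p) and 2ζω_n = 3.9, giving ζ = 3.9/(2√(5.1K_p)).
Setting ζ = 0.78: √(5.1K_p) = 3.9/(2·0.78) = 2.5, so K_p = 6.25/5.1 = 1.23.

K_p = 1.23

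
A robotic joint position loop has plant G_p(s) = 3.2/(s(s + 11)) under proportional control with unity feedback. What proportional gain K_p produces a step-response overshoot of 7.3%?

K_p = 23.1

From %OS = 100·exp(−πζ/√(1−ζ²)) = 7.3%, ζ = −ln(0.073)/√(π²+ln²(0.073)) = 0.6401.
Characteristic equation s² + 11s + 3.2K_p = 0 gives ζ = 11/(2√(3.2K_p)).
Setting ζ = 0.6401: √(3.2K_p) = 11/(2·0.6401) = 8.593, so K_p = 73.83/3.2 = 23.1.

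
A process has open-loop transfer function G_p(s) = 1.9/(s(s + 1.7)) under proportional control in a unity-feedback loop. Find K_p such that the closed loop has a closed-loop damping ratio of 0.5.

K_p = 1.52

Closed-loop characteristic equation: s² + 1.7s + K_p·1.9 = 0.
So ω_n = √(1.9K_p) and 2ζω_n = 1.7, giving ζ = 1.7/(2√(1.9K_p)).
Setting ζ = 0.5: √(1.9K_p) = 1.7/(2·0.5) = 1.7, so K_p = 2.89/1.9 = 1.52.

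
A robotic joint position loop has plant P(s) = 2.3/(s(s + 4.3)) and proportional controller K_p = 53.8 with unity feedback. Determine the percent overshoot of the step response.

53.9%

Closed-loop characteristic equation: s² + 4.3s + 123.7 = 0, so ω_n = 11.12 rad/s and ζ = 4.3/(2·11.12) = 0.1933.
%OS = 100·exp(−πζ/√(1−ζ²)) = 100·exp(−π·0.1933/√0.9626) = 53.9%.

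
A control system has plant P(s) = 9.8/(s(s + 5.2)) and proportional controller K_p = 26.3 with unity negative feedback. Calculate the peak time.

From 1 + K_pP(s) = 0: s² + 5.2s + 257.7 = 0 ⇒ ω_n = 16.05, ζ = 0.162.
Damped frequency ω_d = ω_n√(1−ζ²) = 15.84 rad/s, so peak time T_p = π/ω_d = 0.198 s.

T_p = 0.198 s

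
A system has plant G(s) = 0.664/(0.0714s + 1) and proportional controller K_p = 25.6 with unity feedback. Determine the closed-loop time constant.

τ = 0.00397 s

Closed loop: T(s) = K_p·G/(1+K_p·G) = 17/(0.0714s + 1 + 17), with pole at s = −(1 + 17)/0.0714 = −252.1.
Closed-loop time constant τ = 1/252.1 = 0.00397 s.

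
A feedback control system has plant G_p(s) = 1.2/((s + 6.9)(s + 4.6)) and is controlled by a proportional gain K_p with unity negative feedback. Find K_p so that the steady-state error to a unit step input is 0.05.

The loop is type 0, so e_ss(step) = 1/(1 + K_pos) with K_pos = K_p·G_p(0).
G_p(0) = 0.03781. Require 1/(1 + K_p·0.03781) = 0.05, so 1 + 0.03781·K_p = 20.
K_p = (20 − 1)/0.03781 = 503.

K_p = 503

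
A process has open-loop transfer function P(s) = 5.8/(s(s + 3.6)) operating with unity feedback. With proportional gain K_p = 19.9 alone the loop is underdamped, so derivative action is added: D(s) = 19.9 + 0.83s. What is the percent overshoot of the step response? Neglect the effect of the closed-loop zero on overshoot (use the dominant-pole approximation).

26.3%

Forward path: (19.9 + 0.83s)·5.8/(s(s+3.6)). The closed-loop characteristic equation is s² + (3.6 + 5.8·0.83)s + 5.8·19.9 = 0.
That is s² + 8.414s + 115.4 = 0, so ω_n = 10.74 rad/s and ζ = 8.414/(2·10.74) = 0.3916.
%OS = 100·exp(−πζ/√(1−ζ²)) = 26.3%.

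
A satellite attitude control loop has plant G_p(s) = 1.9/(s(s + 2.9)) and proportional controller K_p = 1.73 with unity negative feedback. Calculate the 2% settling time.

The closed-loop denominator s² + 2.9s + 3.287 gives ω_n = √3.287 = 1.813 and ζ = 2.9/(2ω_n) = 0.7998.
2% settling time T_s ≈ 4/(ζω_n) = 4/1.45 = 2.76 s.

T_s ≈ 2.76 s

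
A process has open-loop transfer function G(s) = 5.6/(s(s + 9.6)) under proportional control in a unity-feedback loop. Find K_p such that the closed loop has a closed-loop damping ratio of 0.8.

Closed-loop characteristic equation: s² + 9.6s + K_p·5.6 = 0.
So ω_n = √(5.6K_p) and 2ζω_n = 9.6, giving ζ = 9.6/(2√(5.6K_p)).
Setting ζ = 0.8: √(5.6K_p) = 9.6/(2·0.8) = 6, so K_p = 36/5.6 = 6.43.

K_p = 6.43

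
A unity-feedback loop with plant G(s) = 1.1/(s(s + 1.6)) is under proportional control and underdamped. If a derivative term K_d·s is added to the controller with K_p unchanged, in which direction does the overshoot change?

With PD the characteristic equation becomes s² + (a + K·K_d)s + K·K_p = 0; the damping term grows, ζ rises, overshoot falls.

decrease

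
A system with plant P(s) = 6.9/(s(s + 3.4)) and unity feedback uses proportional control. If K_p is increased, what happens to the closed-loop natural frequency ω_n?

increase

ω_n = √(6.9·K_p), which grows with K_p.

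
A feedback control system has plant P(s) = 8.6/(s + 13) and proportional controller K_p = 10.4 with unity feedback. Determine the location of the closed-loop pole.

Closed-loop transfer function: T(s) = K_p·P(s)/(1 + K_p·P(s)) = 89.44/(s + 13 + 89.44) = 89.44/(s + 102.4).
The closed-loop pole is at s = −102.4.

s = -102.4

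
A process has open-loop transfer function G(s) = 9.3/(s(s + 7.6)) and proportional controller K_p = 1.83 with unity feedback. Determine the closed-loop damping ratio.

ζ = 0.921

With unity feedback the closed-loop characteristic equation is s² + 7.6s + 1.83·9.3 = s² + 7.6s + 17.02 = 0.
Matching s² + 2ζω_n s + ω_n²: ω_n = √17.02 = 4.125 rad/s and 2ζω_n = 7.6, so ζ = 7.6/(2·4.125) = 0.921.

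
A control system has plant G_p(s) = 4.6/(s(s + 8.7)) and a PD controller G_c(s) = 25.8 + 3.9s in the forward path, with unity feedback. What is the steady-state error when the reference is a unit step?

0

The open loop G_c(s)G_p(s) has a pole at the origin (type 1), so the static position error constant is infinite and e_ss = 1/(1+∞) = 0.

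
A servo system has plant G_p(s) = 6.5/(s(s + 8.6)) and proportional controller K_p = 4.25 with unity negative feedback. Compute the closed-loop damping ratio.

With unity feedback the closed-loop characteristic equation is s² + 8.6s + 4.25·6.5 = s² + 8.6s + 27.62 = 0.
Matching s² + 2ζω_n s + ω_n²: ω_n = √27.62 = 5.256 rad/s and 2ζω_n = 8.6, so ζ = 8.6/(2·5.256) = 0.818.

ζ = 0.818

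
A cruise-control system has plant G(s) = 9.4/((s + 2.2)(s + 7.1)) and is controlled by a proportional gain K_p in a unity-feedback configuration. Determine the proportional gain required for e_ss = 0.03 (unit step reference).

K_p = 53.7

For a type-0 loop with proportional control, e_ss = 1/(1 + K_p·G(0)).
G(0) = 0.6018. Require 1/(1 + K_p·0.6018) = 0.03, so 1 + 0.6018·K_p = 33.33.
K_p = (33.33 − 1)/0.6018 = 53.7.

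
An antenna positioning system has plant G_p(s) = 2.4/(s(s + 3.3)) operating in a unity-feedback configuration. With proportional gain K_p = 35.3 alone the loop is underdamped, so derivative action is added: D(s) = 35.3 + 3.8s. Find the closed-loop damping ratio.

Forward path: (35.3 + 3.8s)·2.4/(s(s+3.3)). The closed-loop characteristic equation is s² + (3.3 + 2.4·3.8)s + 2.4·35.3 = 0.
That is s² + 12.42s + 84.72 = 0, so ω_n = 9.204 rad/s and ζ = 12.42/(2·9.204) = 0.6747.

ζ = 0.675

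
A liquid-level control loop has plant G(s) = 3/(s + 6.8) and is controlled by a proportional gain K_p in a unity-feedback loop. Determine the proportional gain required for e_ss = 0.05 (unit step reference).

For a type-0 loop with proportional control, e_ss = 1/(1 + K_p·G(0)).
G(0) = 0.4412. Require 1/(1 + K_p·0.4412) = 0.05, so 1 + 0.4412·K_p = 20.
K_p = (20 − 1)/0.4412 = 43.1.

K_p = 43.1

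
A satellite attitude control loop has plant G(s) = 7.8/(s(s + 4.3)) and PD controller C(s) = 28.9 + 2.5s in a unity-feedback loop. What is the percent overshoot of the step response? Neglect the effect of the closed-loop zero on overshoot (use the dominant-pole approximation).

Forward path: (28.9 + 2.5s)·7.8/(s(s+4.3)). The closed-loop characteristic equation is s² + (4.3 + 7.8·2.5)s + 7.8·28.9 = 0.
That is s² + 23.8s + 225.4 = 0, so ω_n = 15.01 rad/s and ζ = 23.8/(2·15.01) = 0.7926.
%OS = 100·exp(−πζ/√(1−ζ²)) = 1.68%.

1.68%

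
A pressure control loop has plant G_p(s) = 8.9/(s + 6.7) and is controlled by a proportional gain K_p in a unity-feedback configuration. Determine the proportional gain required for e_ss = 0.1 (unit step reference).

Steady-state error for a unit step on this type-0 loop is 1/(1 + K_p·G_p(0)).
G_p(0) = 1.328. Require 1/(1 + K_p·1.328) = 0.1, so 1 + 1.328·K_p = 10.
K_p = (10 − 1)/1.328 = 6.78.

K_p = 6.78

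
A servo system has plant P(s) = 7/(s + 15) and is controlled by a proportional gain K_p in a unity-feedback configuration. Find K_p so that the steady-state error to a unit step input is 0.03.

The loop is type 0, so e_ss(step) = 1/(1 + K_pos) with K_pos = K_p·P(0).
P(0) = 0.4667. Require 1/(1 + K_p·0.4667) = 0.03, so 1 + 0.4667·K_p = 33.33.
K_p = (33.33 − 1)/0.4667 = 69.3.

K_p = 69.3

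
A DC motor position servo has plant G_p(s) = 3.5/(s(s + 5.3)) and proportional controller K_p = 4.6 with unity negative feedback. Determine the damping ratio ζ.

ζ = 0.66

With unity feedback the closed-loop characteristic equation is s² + 5.3s + 4.6·3.5 = s² + 5.3s + 16.1 = 0.
Matching s² + 2ζω_n s + ω_n²: ω_n = √16.1 = 4.012 rad/s and 2ζω_n = 5.3, so ζ = 5.3/(2·4.012) = 0.66.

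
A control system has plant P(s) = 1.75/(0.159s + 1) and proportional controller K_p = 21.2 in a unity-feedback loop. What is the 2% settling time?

T_s ≈ 0.0167 s

Closed loop: T(s) = K_p·P/(1+K_p·P) = 37.1/(0.159s + 1 + 37.1), with pole at s = −(1 + 37.1)/0.159 = −239.6.
τ = 1/239.6 = 0.004173 s, so 2% settling time ≈ 4τ = 0.0167 s.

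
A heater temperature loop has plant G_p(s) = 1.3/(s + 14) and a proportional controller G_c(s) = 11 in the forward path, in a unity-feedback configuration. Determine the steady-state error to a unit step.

0.495

The loop is type 0. Static position error constant K_pos = G_c(0)·G_p(0) = 11·0.09286 = 1.021.
Steady-state error to a unit step: e_ss = 1/(1+K_pos) = 1/2.021 = 0.495.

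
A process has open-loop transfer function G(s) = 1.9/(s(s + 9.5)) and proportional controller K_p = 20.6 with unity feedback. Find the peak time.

The closed-loop denominator s² + 9.5s + 39.14 gives ω_n = √39.14 = 6.256 and ζ = 9.5/(2ω_n) = 0.7592.
Damped frequency ω_d = ω_n√(1−ζ²) = 4.072 rad/s, so peak time T_p = π/ω_d = 0.772 s.

T_p = 0.772 s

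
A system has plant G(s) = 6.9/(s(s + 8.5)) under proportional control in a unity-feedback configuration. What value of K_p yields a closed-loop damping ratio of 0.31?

Closed-loop characteristic equation: s² + 8.5s + K_p·6.9 = 0.
So ω_n = √(6.9K_p) and 2ζω_n = 8.5, giving ζ = 8.5/(2√(6.9K_p)).
Setting ζ = 0.31: √(6.9K_p) = 8.5/(2·0.31) = 13.71, so K_p = 188/6.9 = 27.2.

K_p = 27.2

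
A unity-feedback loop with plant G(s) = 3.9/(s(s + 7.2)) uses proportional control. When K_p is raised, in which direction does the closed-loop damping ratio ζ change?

decrease

ζ = 7.2/(2√(3.9K_p)); increasing K_p raises the denominator, so ζ falls.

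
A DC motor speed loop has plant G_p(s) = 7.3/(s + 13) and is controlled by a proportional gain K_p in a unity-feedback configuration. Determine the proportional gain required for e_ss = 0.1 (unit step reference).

The loop is type 0, so e_ss(step) = 1/(1 + K_pos) with K_pos = K_p·G_p(0).
G_p(0) = 0.5615. Require 1/(1 + K_p·0.5615) = 0.1, so 1 + 0.5615·K_p = 10.
K_p = (10 − 1)/0.5615 = 16.

K_p = 16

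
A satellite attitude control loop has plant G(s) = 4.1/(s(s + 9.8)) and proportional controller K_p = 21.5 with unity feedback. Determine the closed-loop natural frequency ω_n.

The closed-loop denominator is s(s+9.8) + 21.5·4.1 = s² + 9.8s + 88.15.
Matching s² + 2ζω_n s + ω_n²: ω_n = √88.15 = 9.389 rad/s and 2ζω_n = 9.8, so ζ = 9.8/(2·9.389) = 0.522.

ω_n = 9.39 rad/s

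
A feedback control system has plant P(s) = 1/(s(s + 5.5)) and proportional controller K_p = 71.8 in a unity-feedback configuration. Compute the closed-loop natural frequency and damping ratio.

1 + K_p·P(s) = 0 gives s² + 5.5s + 71.8 = 0.
So ω_n² = 71.8 ⇒ ω_n = 8.473 rad/s, and ζ = 5.5/(2ω_n) = 0.325.

ω_n = 8.47 rad/s, ζ = 0.325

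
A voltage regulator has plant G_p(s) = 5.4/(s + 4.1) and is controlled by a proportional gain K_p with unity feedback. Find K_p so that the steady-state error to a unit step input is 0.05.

K_p = 14.4

Steady-state error for a unit step on this type-0 loop is 1/(1 + K_p·G_p(0)).
G_p(0) = 1.317. Require 1/(1 + K_p·1.317) = 0.05, so 1 + 1.317·K_p = 20.
K_p = (20 − 1)/1.317 = 14.4.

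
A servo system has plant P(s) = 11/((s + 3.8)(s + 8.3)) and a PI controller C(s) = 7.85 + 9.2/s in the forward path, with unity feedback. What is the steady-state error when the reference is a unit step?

0

The open loop C(s)P(s) has a pole at the origin (type 1), so the static position error constant is infinite and e_ss = 1/(1+∞) = 0.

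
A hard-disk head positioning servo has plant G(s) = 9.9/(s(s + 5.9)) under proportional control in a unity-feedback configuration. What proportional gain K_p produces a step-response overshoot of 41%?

K_p = 11.8

From %OS = 100·exp(−πζ/√(1−ζ²)) = 41%, ζ = −ln(0.41)/√(π²+ln²(0.41)) = 0.273.
Characteristic equation s² + 5.9s + 9.9K_p = 0 gives ζ = 5.9/(2√(9.9K_p)).
Setting ζ = 0.273: √(9.9K_p) = 5.9/(2·0.273) = 10.8, so K_p = 116.7/9.9 = 11.8.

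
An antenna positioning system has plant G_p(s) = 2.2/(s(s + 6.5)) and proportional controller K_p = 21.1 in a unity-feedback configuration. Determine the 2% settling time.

T_s ≈ 1.23 s

Closed-loop characteristic equation: s² + 6.5s + 46.42 = 0, so ω_n = 6.813 rad/s and ζ = 6.5/(2·6.813) = 0.477.
2% settling time T_s ≈ 4/(ζω_n) = 4/3.25 = 1.23 s.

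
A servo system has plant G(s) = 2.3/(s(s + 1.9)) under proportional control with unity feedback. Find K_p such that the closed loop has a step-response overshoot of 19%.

K_p = 1.8

From %OS = 100·exp(−πζ/√(1−ζ²)) = 19%, ζ = −ln(0.19)/√(π²+ln²(0.19)) = 0.4673.
Characteristic equation s² + 1.9s + 2.3K_p = 0 gives ζ = 1.9/(2√(2.3K_p)).
Setting ζ = 0.4673: √(2.3K_p) = 1.9/(2·0.4673) = 2.033, so K_p = 4.132/2.3 = 1.8.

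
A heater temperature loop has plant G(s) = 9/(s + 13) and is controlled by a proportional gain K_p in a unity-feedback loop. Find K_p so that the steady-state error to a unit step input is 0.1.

K_p = 13

The loop is type 0, so e_ss(step) = 1/(1 + K_pos) with K_pos = K_p·G(0).
G(0) = 0.6923. Require 1/(1 + K_p·0.6923) = 0.1, so 1 + 0.6923·K_p = 10.
K_p = (10 − 1)/0.6923 = 13.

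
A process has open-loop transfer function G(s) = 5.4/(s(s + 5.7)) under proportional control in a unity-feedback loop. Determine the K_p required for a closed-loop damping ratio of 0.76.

Closed-loop characteristic equation: s² + 5.7s + K_p·5.4 = 0.
So ω_n = √(5.4K_p) and 2ζω_n = 5.7, giving ζ = 5.7/(2√(5.4K_p)).
Setting ζ = 0.76: √(5.4K_p) = 5.7/(2·0.76) = 3.75, so K_p = 14.06/5.4 = 2.6.

K_p = 2.6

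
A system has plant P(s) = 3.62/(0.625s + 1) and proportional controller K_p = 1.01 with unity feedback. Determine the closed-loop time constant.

Closed loop: T(s) = K_p·P/(1+K_p·P) = 3.656/(0.625s + 1 + 3.656), with pole at s = −(1 + 3.656)/0.625 = −7.45.
Closed-loop time constant τ = 1/7.45 = 0.134 s.

τ = 0.134 s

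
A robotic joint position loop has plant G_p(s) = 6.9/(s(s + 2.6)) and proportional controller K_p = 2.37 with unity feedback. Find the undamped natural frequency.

With unity feedback the closed-loop characteristic equation is s² + 2.6s + 2.37·6.9 = s² + 2.6s + 16.35 = 0.
So ω_n² = 16.35 ⇒ ω_n = 4.044 rad/s, and ζ = 2.6/(2ω_n) = 0.321.

ω_n = 4.04 rad/s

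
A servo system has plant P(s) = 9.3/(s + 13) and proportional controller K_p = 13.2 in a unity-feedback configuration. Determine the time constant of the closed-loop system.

τ = 0.00737 s

Closed-loop transfer function: T(s) = K_p·P(s)/(1 + K_p·P(s)) = 122.8/(s + 13 + 122.8) = 122.8/(s + 135.8).
Time constant τ = 1/135.8 = 0.00737 s.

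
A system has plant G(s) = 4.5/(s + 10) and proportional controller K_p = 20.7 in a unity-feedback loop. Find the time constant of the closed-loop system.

τ = 0.00969 s

Closed-loop transfer function: T(s) = K_p·G(s)/(1 + K_p·G(s)) = 93.15/(s + 10 + 93.15) = 93.15/(s + 103.1).
Time constant τ = 1/103.1 = 0.00969 s.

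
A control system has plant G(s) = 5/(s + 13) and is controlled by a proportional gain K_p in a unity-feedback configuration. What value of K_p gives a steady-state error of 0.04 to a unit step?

For a type-0 loop with proportional control, e_ss = 1/(1 + K_p·G(0)).
G(0) = 0.3846. Require 1/(1 + K_p·0.3846) = 0.04, so 1 + 0.3846·K_p = 25.
K_p = (25 − 1)/0.3846 = 62.4.

K_p = 62.4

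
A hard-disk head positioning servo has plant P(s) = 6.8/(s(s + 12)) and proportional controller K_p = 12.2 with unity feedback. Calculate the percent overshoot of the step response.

Closed-loop characteristic equation: s² + 12s + 82.96 = 0, so ω_n = 9.108 rad/s and ζ = 12/(2·9.108) = 0.6587.
%OS = 100·exp(−πζ/√(1−ζ²)) = 100·exp(−π·0.6587/√0.5661) = 6.39%.

6.39%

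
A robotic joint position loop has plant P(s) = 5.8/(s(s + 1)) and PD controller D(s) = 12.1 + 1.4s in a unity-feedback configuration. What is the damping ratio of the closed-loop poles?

ζ = 0.544

Forward path: (12.1 + 1.4s)·5.8/(s(s+1)). The closed-loop characteristic equation is s² + (1 + 5.8·1.4)s + 5.8·12.1 = 0.
That is s² + 9.12s + 70.18 = 0, so ω_n = 8.377 rad/s and ζ = 9.12/(2·8.377) = 0.5443.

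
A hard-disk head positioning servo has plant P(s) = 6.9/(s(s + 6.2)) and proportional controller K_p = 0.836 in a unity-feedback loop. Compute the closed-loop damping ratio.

ζ = 1.29

With unity feedback the closed-loop characteristic equation is s² + 6.2s + 0.836·6.9 = s² + 6.2s + 5.768 = 0.
So ω_n² = 5.768 ⇒ ω_n = 2.402 rad/s, and ζ = 6.2/(2ω_n) = 1.29.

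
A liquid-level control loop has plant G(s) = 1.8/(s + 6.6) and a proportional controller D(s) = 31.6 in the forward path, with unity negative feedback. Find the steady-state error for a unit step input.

The loop is type 0. Static position error constant K_pos = D(0)·G(0) = 31.6·0.2727 = 8.618.
Steady-state error to a unit step: e_ss = 1/(1+K_pos) = 1/9.618 = 0.104.

0.104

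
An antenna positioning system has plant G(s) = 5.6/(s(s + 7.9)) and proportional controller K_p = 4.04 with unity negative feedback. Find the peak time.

T_p = 1.19 s

Closed-loop characteristic equation: s² + 7.9s + 22.62 = 0, so ω_n = 4.756 rad/s and ζ = 7.9/(2·4.756) = 0.8304.
Damped frequency ω_d = ω_n√(1−ζ²) = 2.65 rad/s, so peak time T_p = π/ω_d = 1.19 s.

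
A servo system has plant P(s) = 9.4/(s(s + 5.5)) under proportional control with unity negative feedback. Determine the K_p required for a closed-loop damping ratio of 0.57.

K_p = 2.48

Closed-loop characteristic equation: s² + 5.5s + K_p·9.4 = 0.
So ω_n = √(9.4K_p) and 2ζω_n = 5.5, giving ζ = 5.5/(2√(9.4K_p)).
Setting ζ = 0.57: √(9.4K_p) = 5.5/(2·0.57) = 4.825, so K_p = 23.28/9.4 = 2.48.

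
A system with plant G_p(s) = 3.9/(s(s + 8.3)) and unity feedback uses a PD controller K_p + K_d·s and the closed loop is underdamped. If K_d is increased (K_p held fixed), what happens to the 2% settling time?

Characteristic equation s² + (8.3 + 3.9K_d)s + 3.9K_p = 0: raising K_d increases ζω_n = (8.3+3.9K_d)/2 while the loop stays underdamped, so T_s ≈ 4/(ζω_n) decreases.

decrease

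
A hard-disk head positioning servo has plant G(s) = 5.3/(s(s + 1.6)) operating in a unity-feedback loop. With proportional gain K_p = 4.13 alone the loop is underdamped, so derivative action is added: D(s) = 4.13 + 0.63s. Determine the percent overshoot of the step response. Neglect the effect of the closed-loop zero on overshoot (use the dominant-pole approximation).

Forward path: (4.13 + 0.63s)·5.3/(s(s+1.6)). The closed-loop characteristic equation is s² + (1.6 + 5.3·0.63)s + 5.3·4.13 = 0.
That is s² + 4.939s + 21.89 = 0, so ω_n = 4.679 rad/s and ζ = 4.939/(2·4.679) = 0.5278.
%OS = 100·exp(−πζ/√(1−ζ²)) = 14.2%.

14.2%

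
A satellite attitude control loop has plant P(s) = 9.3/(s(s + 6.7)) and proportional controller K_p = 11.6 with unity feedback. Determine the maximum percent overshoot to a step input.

Closed-loop characteristic equation: s² + 6.7s + 107.9 = 0, so ω_n = 10.39 rad/s and ζ = 6.7/(2·10.39) = 0.3225.
%OS = 100·exp(−πζ/√(1−ζ²)) = 100·exp(−π·0.3225/√0.896) = 34.3%.

34.3%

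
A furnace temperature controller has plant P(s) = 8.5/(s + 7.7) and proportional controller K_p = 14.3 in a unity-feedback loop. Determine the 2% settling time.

Closed-loop transfer function: T(s) = K_p·P(s)/(1 + K_p·P(s)) = 121.6/(s + 7.7 + 121.6) = 121.6/(s + 129.2).
Time constant τ = 1/129.2 = 0.007737 s, so the 2% settling time is about 4τ = 0.0309 s.

T_s ≈ 0.0309 s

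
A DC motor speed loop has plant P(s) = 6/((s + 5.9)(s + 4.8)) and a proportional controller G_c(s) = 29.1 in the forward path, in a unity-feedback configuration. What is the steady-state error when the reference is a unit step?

The loop is type 0. Static position error constant K_pos = G_c(0)·P(0) = 29.1·0.2119 = 6.165.
Steady-state error to a unit step: e_ss = 1/(1+K_pos) = 1/7.165 = 0.14.

0.14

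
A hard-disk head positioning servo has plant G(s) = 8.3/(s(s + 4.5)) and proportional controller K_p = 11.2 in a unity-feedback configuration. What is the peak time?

From 1 + K_pG(s) = 0: s² + 4.5s + 92.96 = 0 ⇒ ω_n = 9.642, ζ = 0.2334.
Damped frequency ω_d = ω_n√(1−ζ²) = 9.375 rad/s, so peak time T_p = π/ω_d = 0.335 s.

T_p = 0.335 s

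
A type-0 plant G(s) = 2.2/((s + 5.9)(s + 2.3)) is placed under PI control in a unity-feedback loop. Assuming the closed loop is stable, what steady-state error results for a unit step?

The PI controller's integrator makes the forward path type 1, so e_ss to a step is zero.

0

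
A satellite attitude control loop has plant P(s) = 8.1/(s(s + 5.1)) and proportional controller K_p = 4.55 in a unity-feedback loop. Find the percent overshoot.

Closed-loop characteristic equation: s² + 5.1s + 36.85 = 0, so ω_n = 6.071 rad/s and ζ = 5.1/(2·6.071) = 0.42.
%OS = 100·exp(−πζ/√(1−ζ²)) = 100·exp(−π·0.42/√0.8236) = 23.4%.

23.4%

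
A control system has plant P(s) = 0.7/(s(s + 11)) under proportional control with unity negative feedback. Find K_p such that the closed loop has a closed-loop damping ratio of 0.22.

K_p = 893

Closed-loop characteristic equation: s² + 11s + K_p·0.7 = 0.
So ω_n = √(0.7K_p) and 2ζω_n = 11, giving ζ = 11/(2√(0.7K_p)).
Setting ζ = 0.22: √(0.7K_p) = 11/(2·0.22) = 25, so K_p = 625/0.7 = 893.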